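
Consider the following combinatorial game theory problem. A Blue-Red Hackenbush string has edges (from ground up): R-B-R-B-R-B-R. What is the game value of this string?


Edges (from ground): R-B-R-B-R-B-R
By Berlekamp's sign-expansion rule, a Blue-Red Hackenbush stalk has the value of the surreal number whose sign sequence is the edge sequence with B -> + and R -> -.
Sign sequence: -+-+-+-
Trace the sign expansion in the surreal number tree, starting from 0:
Edge 1: R (sign -) -> bounds (-inf, 0), value = -1
Edge 2: B (sign +) -> bounds (-1, 0), value = -1/2
Edge 3: R (sign -) -> bounds (-1, -1/2), value = -3/4
Edge 4: B (sign +) -> bounds (-3/4, -1/2), value = -5/8
Edge 5: R (sign -) -> bounds (-3/4, -5/8), value = -11/16
Edge 6: B (sign +) -> bounds (-11/16, -5/8), value = -21/32
Edge 7: R (sign -) -> bounds (-11/16, -21/32), value = -43/64
Game value = -43/64

-43/64


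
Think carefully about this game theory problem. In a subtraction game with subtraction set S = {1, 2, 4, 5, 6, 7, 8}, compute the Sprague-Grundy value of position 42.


The subtraction set is S = {1, 2, 4, 5, 6, 7, 8}.
G(k) = mex{ G(k - s) : s in S, s <= k }. We compute iteratively: G(0) = 0.
G(1) = mex({0}) = 1
G(2) = mex({0, 1}) = 2
G(3) = mex({1, 2}) = 0
G(4) = mex({0, 2}) = 1
G(5) = mex({0, 1}) = 2
G(6) = mex({0, 1, 2}) = 3
G(7) = mex({0, 1, 2, 3}) = 4
G(8) = mex({0, 1, 2, 3, 4}) = 5
G(9) = mex({0, 1, 2, 4, 5}) = 3
G(10) = mex({0, 1, 2, 3, 5}) = 4
G(11) = mex({0, 1, 2, 3, 4}) = 5
G(12) = mex({1, 2, 3, 4, 5}) = 0
G(13) = mex({0, 2, 3, 4, 5}) = 1
G(14) = mex({0, 1, 3, 4, 5}) = 2
G(15) = mex({1, 2, 3, 4, 5}) = 0
G(16) = mex({0, 2, 3, 4, 5}) = 1
G(17) = mex({0, 1, 3, 4, 5}) = 2
G(18) = mex({0, 1, 2, 4, 5}) = 3
G(19) = mex({0, 1, 2, 3, 5}) = 4
Observe that G(12)..G(19) = 0, 1, 2, 0, 1, 2, 3, 4 repeats G(0)..G(7) = 0, 1, 2, 0, 1, 2, 3, 4.
For k >= max(S) = 8, G(k) is determined by the previous 8 values G(k-8)..G(k-1); a window of 8 consecutive values has recurred shifted by 12, so by induction G(k + 12) = G(k) for all k >= 0: the sequence is periodic from the start with period 12.
One period: G(0..11) = 0, 1, 2, 0, 1, 2, 3, 4, 5, 3, 4, 5.
42 mod 12 = 6, so G(42) = G(6) = 3.

3


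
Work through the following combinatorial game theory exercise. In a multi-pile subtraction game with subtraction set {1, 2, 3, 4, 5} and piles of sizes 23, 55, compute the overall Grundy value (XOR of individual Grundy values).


Subtraction set: {1, 2, 3, 4, 5}
For this subtraction set, G(n) = n mod 6 (period = max + 1 = 6).
Pile 1 (size 23): G(23) = 23 mod 6 = 5
Pile 2 (size 55): G(55) = 55 mod 6 = 1
Total Grundy value = XOR of all: 5 XOR 1 = 4

4


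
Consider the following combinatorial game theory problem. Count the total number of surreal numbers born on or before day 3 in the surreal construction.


Day 0: {|} = 0 is born. Count = 1.
Day n: the number of surreal numbers born by day n is 2^(n+1) - 1.
By day 0: 2^1 - 1 = 1
By day 1: 2^2 - 1 = 3
By day 2: 2^3 - 1 = 7
By day 3: 2^4 - 1 = 15
By day 3: 15 surreal numbers.

15


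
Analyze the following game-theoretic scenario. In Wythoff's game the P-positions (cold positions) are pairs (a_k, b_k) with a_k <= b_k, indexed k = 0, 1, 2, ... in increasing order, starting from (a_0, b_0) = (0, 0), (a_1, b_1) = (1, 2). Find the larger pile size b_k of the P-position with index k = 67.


By Wythoff's theorem, a_k = floor(k * phi) and b_k = floor(k * phi^2) = a_k + k, where phi = (1 + sqrt(5))/2 is the golden ratio.
phi = (1 + sqrt(5))/2 = 1.618034
phi^2 = phi + 1 = 2.618034
k = 67
k * phi^2 = 67 * 2.618034 = 175.408277
b_67 = floor(k * phi^2) = 175 (check: a_67 + k = 108 + 67 = 175)

175


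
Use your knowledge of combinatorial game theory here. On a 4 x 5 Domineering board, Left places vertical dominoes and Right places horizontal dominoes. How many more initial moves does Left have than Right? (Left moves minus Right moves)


Board is 4 x 5 (rows x cols).
Left (vertical) placements: (rows-1) * cols = 3 * 5 = 15
Right (horizontal) placements: rows * (cols-1) = 4 * 4 = 16
Advantage = Left - Right = 15 - 16 = -1

-1


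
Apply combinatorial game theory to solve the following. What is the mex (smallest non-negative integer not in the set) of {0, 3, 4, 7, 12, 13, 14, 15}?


Set = {0, 3, 4, 7, 12, 13, 14, 15}
0 is in the set.
1 is NOT in the set. This is the mex.
mex = 1

1


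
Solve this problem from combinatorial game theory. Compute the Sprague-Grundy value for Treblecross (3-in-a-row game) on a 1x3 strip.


Treblecross: place X on empty cells; 3-in-a-row wins.
Playing within two cells of an existing X lets the opponent win at once, so sensible play treats the cells i-2..i+2 around each X as dead. The player left with no safe cell loses, so this is a normal-play take-away game on strips of safe cells.
Placing X at cell i (0-indexed) of a strip of k safe cells leaves independent strips of sizes max(0, i-2) and max(0, k-i-3). Hence G(k) = mex{ G(max(0,i-2)) XOR G(max(0,k-i-3)) : 0 <= i < k }, with G(0) = 0.
G(1): splits (0,0):0^0=0 -> mex({0}) = 1
G(2): splits (0,0):0^0=0 -> mex({0}) = 1
G(3): splits (0,0):0^0=0 -> mex({0}) = 1
Therefore G(3) = 1.

1


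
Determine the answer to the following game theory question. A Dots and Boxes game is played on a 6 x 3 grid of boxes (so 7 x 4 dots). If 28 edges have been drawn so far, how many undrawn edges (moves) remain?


Grid: 6 x 3 boxes, i.e. 7 rows and 4 columns of dots.
Horizontal edges: (rows + 1) * cols = 7 * 3 = 21
Vertical edges: rows * (cols + 1) = 6 * 4 = 24
Total edges: 21 + 24 = 45
Edges drawn: 28
Remaining: 45 - 28 = 17

17


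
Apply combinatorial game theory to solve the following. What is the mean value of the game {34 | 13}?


Game = {34 | 13}, a switch {a | b} with numbers a > b.
Its thermograph has left wall a - t and right wall b + t, which meet at t = (a - b)/2, where both equal (a + b)/2. So the mast (mean value) is at (a + b)/2.
Mean = (34 + (13))/2 = 47/2 = 47/2

47/2


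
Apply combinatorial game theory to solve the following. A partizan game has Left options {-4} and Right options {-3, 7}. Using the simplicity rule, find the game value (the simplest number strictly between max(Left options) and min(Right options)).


Left options: {-4}, max = -4
Right options: {-3, 7}, min = -3
All options are numbers and max(Left) < min(Right), so by the simplicity theorem the value is the simplest (earliest-born) number strictly between -4 and -3.
No integer lies strictly between -4 and -3, so the value is the dyadic rational m/2^k in the interval with the smallest k (then m odd); search k = 1, 2, ...:
Denominator 2: -7/2 lies strictly between -4 and -3 -- found.
The simplest number in the interval is -7/2.
Game value = -7/2

-7/2


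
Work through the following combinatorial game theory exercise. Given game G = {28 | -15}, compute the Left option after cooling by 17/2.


Original game: {28 | -15} (a switch {a | b} with a > b).
Cooling by t (for t below the temperature (a - b)/2 = 43/2) taxes each move by t: {a | b} cooled by t is {a - t | b + t}.
Cooling amount: t = 17/2
Cooled Left option: 28 - 17/2 = 39/2
Cooled Right option: -15 + 17/2 = -13/2
Cooled game: {39/2 | -13/2}
Left option = 39/2

39/2


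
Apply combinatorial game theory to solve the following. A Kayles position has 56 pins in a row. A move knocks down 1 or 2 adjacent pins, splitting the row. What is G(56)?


Kayles: a move removes 1 or 2 adjacent pins from a contiguous row.
Removing pins from a row of k leaves two independent rows (a, b) with a + b = k - 1 (one pin) or a + b = k - 2 (two pins); an end removal gives a = 0.
By Sprague-Grundy, G(k) = mex{ G(a) XOR G(b) } over all these splits. G(0) = 0.
G(1): splits (0,0):0^0=0 -> mex({0}) = 1
G(2): splits (0,1):0^1=1 (0,0):0^0=0 -> mex({0, 1}) = 2
G(3): splits (0,2):0^2=2 (1,1):1^1=0 (0,1):0^1=1 -> mex({0, 1, 2}) = 3
G(4): splits (0,3):0^3=3 (1,2):1^2=3 (0,2):0^2=2 (1,1):1^1=0 -> mex({0, 2, 3}) = 1
G(5): splits (0,4):0^1=1 (1,3):1^3=2 (2,2):2^2=0 (0,3):0^3=3 (1,2):1^2=3 -> mex({0, 1, 2, 3}) = 4
G(6) = mex({0, 1, 2, 4}) = 3
G(7) = mex({0, 1, 3, 4, 5}) = 2
G(8) = mex({0, 2, 3, 5, 6}) = 1
G(9) = mex({0, 1, 2, 3, 6, 7}) = 4
G(10) = mex({0, 1, 3, 4, 5, 7}) = 2
G(11) = mex({0, 1, 2, 3, 4, 5}) = 6
G(12) = mex({0, 1, 2, 3, 5, 6, 7}) = 4
G(13) = mex({0, 2, 3, 4, 6, 7}) = 1
G(14) = mex({0, 1, 4, 5, 6, 7}) = 2
G(15) = mex({0, 1, 2, 3, 4, 5, 6}) = 7
G(16) = mex({0, 2, 3, 5, 6, 7}) = 1
G(17) = mex({0, 1, 2, 3, 5, 6, 7}) = 4
G(18) = mex({0, 1, 2, 4, 5, 6}) = 3
G(19) = mex({0, 1, 3, 4, 5, 7}) = 2
G(20) = mex({0, 2, 3, 4, 5, 6, 7}) = 1
G(21) = mex({0, 1, 2, 3, 5, 6, 7}) = 4
G(22) = mex({0, 1, 2, 3, 4, 5, 7}) = 6
G(23) = mex({0, 1, 2, 3, 4, 5, 6}) = 7
G(24) = mex({0, 1, 2, 3, 5, 6, 7}) = 4
G(25) = mex({0, 2, 3, 4, 6, 7}) = 1
G(26) = mex({0, 1, 3, 4, 5, 6, 7}) = 2
G(27) = mex({0, 1, 2, 3, 4, 5, 6, 7}) = 8
G(28) = mex({0, 1, 2, 3, 4, 6, 7, 8}) = 5
G(29) = mex({0, 1, 2, 3, 5, 6, 7, 8, 9}) = 4
G(30) = mex({0, 1, 2, 3, 4, 5, 6, 9, 10}) = 7
G(31) = mex({0, 1, 3, 4, 5, 7, 10, 11}) = 2
G(32) = mex({0, 2, 3, 4, 5, 6, 7, 9, 11}) = 1
G(33) = mex({0, 1, 2, 3, 4, 5, 6, 7, 9, 12}) = 8
G(34) = mex({0, 1, 2, 3, 4, 5, 7, 8, 11, 12}) = 6
G(35) = mex({0, 1, 2, 3, 4, 5, 6, 8, 9, 10, 11}) = 7
G(36) = mex({0, 1, 2, 3, 5, 6, 7, 9, 10}) = 4
G(37) = mex({0, 2, 3, 4, 6, 7, 9, 10, 11, 12}) = 1
G(38) = mex({0, 1, 3, 4, 5, 6, 7, 9, 10, 11, 12}) = 2
G(39) = mex({0, 1, 2, 4, 5, 6, 7, 9, 10, 12, 14}) = 3
G(40) = mex({0, 2, 3, 4, 6, 7, 11, 12, 14}) = 1
G(41) = mex({0, 1, 2, 3, 5, 6, 7, 9, 10, 11, 12}) = 4
G(42) = mex({0, 1, 2, 3, 4, 5, 6, 9, 10}) = 7
G(43) = mex({0, 1, 3, 4, 5, 7, 9, 10, 12, 15}) = 2
G(44) = mex({0, 2, 3, 4, 5, 6, 7, 9, 10, 12, 15}) = 1
G(45) = mex({0, 1, 2, 3, 4, 5, 6, 7, 9, 10, 12, 14}) = 8
G(46) = mex({0, 1, 3, 4, 5, 7, 8, 11, 12, 14}) = 2
G(47) = mex({0, 1, 2, 3, 4, 5, 6, 8, 9, 10, 11, 12}) = 7
G(48) = mex({0, 1, 2, 3, 5, 6, 7, 9, 10}) = 4
G(49) = mex({0, 2, 3, 4, 6, 7, 9, 10, 11, 12, 15}) = 1
G(50) = mex({0, 1, 4, 5, 6, 7, 9, 11, 12, 14, 15}) = 2
G(51) = mex({0, 1, 2, 3, 4, 5, 6, 7, 9, 12, 14, 15}) = 8
G(52) = mex({0, 2, 3, 4, 5, 6, 7, 8, 11, 12, 15}) = 1
G(53) = mex({0, 1, 2, 3, 5, 6, 7, 8, 9, 10, 11, 12}) = 4
G(54) = mex({0, 1, 2, 3, 4, 5, 6, 9, 10}) = 7
G(55) = mex({0, 1, 3, 4, 5, 7, 9, 10, 11, 12}) = 2
G(56) = mex({0, 2, 3, 4, 5, 6, 7, 9, 10, 11, 12, 13, 14}) = 1
Therefore G(56) = 1.

1


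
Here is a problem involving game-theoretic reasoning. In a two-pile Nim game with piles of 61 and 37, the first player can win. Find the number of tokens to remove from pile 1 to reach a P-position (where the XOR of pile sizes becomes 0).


Piles: 61 and 37
Current XOR: 61 XOR 37 = 24 (non-zero, so this is an N-position).
To make the XOR zero, we need to find a move that balances the piles.
For pile 1 (size 61): target = 61 XOR 24 = 37
We reduce pile 1 from 61 to 37.
Tokens removed: 61 - 37 = 24
Verification: 37 XOR 37 = 0

24


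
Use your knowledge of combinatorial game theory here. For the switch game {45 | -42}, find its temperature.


The game is {45 | -42}, a switch {a | b} with numbers a > b.
Cooling {a | b} by t gives {a - t | b + t}, which stops being hot when a - t = b + t, i.e. at t = (a - b)/2. So the temperature of a switch is (a - b)/2.
Temperature = (Left option - Right option) / 2
= (45 - (-42)) / 2
= 87 / 2
= 87/2

87/2


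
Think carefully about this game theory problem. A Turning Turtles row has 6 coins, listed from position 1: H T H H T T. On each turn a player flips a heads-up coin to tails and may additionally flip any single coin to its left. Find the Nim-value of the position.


Coins: H T H H T T
Key fact: a single head at position k behaves exactly like a Nim heap of size k (turning it to T and optionally flipping a coin at j < k corresponds to moving the heap from k to j, or to 0), and heads combine as a disjunctive sum (two heads at the same place would cancel, matching j XOR j = 0). So the Nim-value is the XOR of the 1-indexed positions of the heads.
Face-up positions (1-indexed): [1, 3, 4]
XOR 0 with 1: 0 XOR 1 = 1
XOR 1 with 3: 1 XOR 3 = 2
XOR 2 with 4: 2 XOR 4 = 6
Nim-value = 6

6


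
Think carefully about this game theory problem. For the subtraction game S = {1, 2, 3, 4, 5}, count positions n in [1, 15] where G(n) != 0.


Subtraction set S = {1, 2, 3, 4, 5}, so G(n) = n mod 6.
G(n) = 0 when n is a multiple of 6.
Multiples of 6 in [1, 15]: 2
N-positions (nonzero Grundy) = 15 - 2 = 13

13


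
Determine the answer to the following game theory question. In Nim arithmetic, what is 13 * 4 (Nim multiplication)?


Nim multiplication is bilinear over XOR: (u XOR v) * w = (u*w) XOR (v*w).
So we split each operand into its bit components and XOR the pairwise Nim products.
13 = 1 + 4 + 8 (as XOR of powers of 2).
4 = 4 (as XOR of powers of 2).
Using the standard Nim-product table on single bits:
  2*2 = 3,   2*4 = 8,   2*8 = 12,
  4*4 = 6,   4*8 = 11,  8*8 = 13,
and  1*x = x (identity), k*l = l*k (commutative).
Pairwise Nim products:
  1 * 4 = 4
  4 * 4 = 6
  8 * 4 = 11
XOR them: 4 XOR 6 XOR 11 = 9.
Result: 13 * 4 = 9 (in Nim).

9


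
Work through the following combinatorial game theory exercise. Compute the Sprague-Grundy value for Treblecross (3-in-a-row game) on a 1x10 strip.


Treblecross: place X on empty cells; 3-in-a-row wins.
Playing within two cells of an existing X lets the opponent win at once, so sensible play treats the cells i-2..i+2 around each X as dead. The player left with no safe cell loses, so this is a normal-play take-away game on strips of safe cells.
Placing X at cell i (0-indexed) of a strip of k safe cells leaves independent strips of sizes max(0, i-2) and max(0, k-i-3). Hence G(k) = mex{ G(max(0,i-2)) XOR G(max(0,k-i-3)) : 0 <= i < k }, with G(0) = 0.
G(1): splits (0,0):0^0=0 -> mex({0}) = 1
G(2): splits (0,0):0^0=0 -> mex({0}) = 1
G(3): splits (0,0):0^0=0 -> mex({0}) = 1
G(4): splits (0,1):0^1=1 (0,0):0^0=0 -> mex({0, 1}) = 2
G(5): splits (0,2):0^1=1 (0,1):0^1=1 (0,0):0^0=0 -> mex({0, 1}) = 2
G(6) = mex({1}) = 0
G(7) = mex({0, 1, 2}) = 3
G(8) = mex({0, 1, 2}) = 3
G(9) = mex({0, 2}) = 1
G(10) = mex({0, 2, 3}) = 1
Therefore G(10) = 1.

1


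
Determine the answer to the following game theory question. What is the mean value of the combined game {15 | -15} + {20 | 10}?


G1 = {15 | -15}, G2 = {20 | 10}
Each is a switch {a | b} with numbers a > b; its mean value is (a + b)/2, and mean value is additive over game sums: m(G1 + G2) = m(G1) + m(G2).
Mean of G1 = (15 + (-15))/2 = 0/2 = 0
Mean of G2 = (20 + (10))/2 = 30/2 = 15
Mean of G1 + G2 = 0 + 15 = 15

15


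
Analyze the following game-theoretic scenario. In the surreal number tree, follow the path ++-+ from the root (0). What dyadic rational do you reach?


Sign expansion: ++-+
Rule: track bounds (lo, hi), initially (-inf, +inf). On '+', the current value becomes lo and we move to the simplest number in (value, hi): value + 1 if hi = +inf, otherwise the midpoint (value + hi)/2. On '-', the current value becomes hi and we move to value - 1 if lo = -inf, otherwise the midpoint (lo + value)/2.
Start at 0.
Step 1: sign = +, move right. Bounds: (0, +inf). Value = 1
Step 2: sign = +, move right. Bounds: (1, +inf). Value = 2
Step 3: sign = -, move left. Bounds: (1, 2). Value = 3/2
Step 4: sign = +, move right. Bounds: (3/2, 2). Value = 7/4
The surreal number with sign expansion ++-+ is 7/4.

7/4


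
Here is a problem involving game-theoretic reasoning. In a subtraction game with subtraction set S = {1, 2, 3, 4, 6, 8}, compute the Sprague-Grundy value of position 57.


The subtraction set is S = {1, 2, 3, 4, 6, 8}.
G(k) = mex{ G(k - s) : s in S, s <= k }. We compute iteratively: G(0) = 0.
G(1) = mex({0}) = 1
G(2) = mex({0, 1}) = 2
G(3) = mex({0, 1, 2}) = 3
G(4) = mex({0, 1, 2, 3}) = 4
G(5) = mex({1, 2, 3, 4}) = 0
G(6) = mex({0, 2, 3, 4}) = 1
G(7) = mex({0, 1, 3, 4}) = 2
G(8) = mex({0, 1, 2, 4}) = 3
G(9) = mex({0, 1, 2, 3}) = 4
G(10) = mex({1, 2, 3, 4}) = 0
G(11) = mex({0, 2, 3, 4}) = 1
G(12) = mex({0, 1, 3, 4}) = 2
Observe that G(5)..G(12) = 0, 1, 2, 3, 4, 0, 1, 2 repeats G(0)..G(7) = 0, 1, 2, 3, 4, 0, 1, 2.
For k >= max(S) = 8, G(k) is determined by the previous 8 values G(k-8)..G(k-1); a window of 8 consecutive values has recurred shifted by 5, so by induction G(k + 5) = G(k) for all k >= 0: the sequence is periodic from the start with period 5.
One period: G(0..4) = 0, 1, 2, 3, 4.
57 mod 5 = 2, so G(57) = G(2) = 2.

2


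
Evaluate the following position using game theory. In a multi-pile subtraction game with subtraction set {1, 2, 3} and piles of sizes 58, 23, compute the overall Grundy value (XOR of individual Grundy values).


Subtraction set: {1, 2, 3}
For this subtraction set, G(n) = n mod 4 (period = max + 1 = 4).
Pile 1 (size 58): G(58) = 58 mod 4 = 2
Pile 2 (size 23): G(23) = 23 mod 4 = 3
Total Grundy value = XOR of all: 2 XOR 3 = 1

1


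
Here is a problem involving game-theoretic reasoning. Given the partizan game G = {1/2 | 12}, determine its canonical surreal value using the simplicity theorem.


Left options: {1/2}, max = 1/2
Right options: {12}, min = 12
All options are numbers and max(Left) < min(Right), so by the simplicity theorem the value is the simplest (earliest-born) number strictly between 1/2 and 12.
Integers 1 through 11 all lie strictly between 1/2 and 12.
Among integers, the simplest (lowest birthday = smallest |n|; 0 is born on day 0, +-n on day n) is 1.
No non-integer in the interval can be simpler: if x is a non-integer in the interval, then floor(x) or ceil(x) also lies in the interval (the interval contains an integer), and both are proper prefixes of x's sign expansion, i.e. born earlier. So the game value is 1.
Game value = 1

1


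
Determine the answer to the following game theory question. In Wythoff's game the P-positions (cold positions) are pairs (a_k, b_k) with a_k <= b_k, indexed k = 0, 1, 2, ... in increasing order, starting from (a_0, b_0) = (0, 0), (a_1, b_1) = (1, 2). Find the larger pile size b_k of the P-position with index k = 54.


By Wythoff's theorem, a_k = floor(k * phi) and b_k = floor(k * phi^2) = a_k + k, where phi = (1 + sqrt(5))/2 is the golden ratio.
phi = (1 + sqrt(5))/2 = 1.618034
phi^2 = phi + 1 = 2.618034
k = 54
k * phi^2 = 54 * 2.618034 = 141.373835
b_54 = floor(k * phi^2) = 141 (check: a_54 + k = 87 + 54 = 141)

141


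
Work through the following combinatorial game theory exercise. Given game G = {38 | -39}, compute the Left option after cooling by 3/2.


Original game: {38 | -39} (a switch {a | b} with a > b).
Cooling by t (for t below the temperature (a - b)/2 = 77/2) taxes each move by t: {a | b} cooled by t is {a - t | b + t}.
Cooling amount: t = 3/2
Cooled Left option: 38 - 3/2 = 73/2
Cooled Right option: -39 + 3/2 = -75/2
Cooled game: {73/2 | -75/2}
Left option = 73/2

73/2


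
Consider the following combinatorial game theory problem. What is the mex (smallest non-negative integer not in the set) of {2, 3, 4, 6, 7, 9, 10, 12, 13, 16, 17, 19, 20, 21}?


Set = {2, 3, 4, 6, 7, 9, 10, 12, 13, 16, 17, 19, 20, 21}
0 is NOT in the set. This is the mex.
mex = 0

0


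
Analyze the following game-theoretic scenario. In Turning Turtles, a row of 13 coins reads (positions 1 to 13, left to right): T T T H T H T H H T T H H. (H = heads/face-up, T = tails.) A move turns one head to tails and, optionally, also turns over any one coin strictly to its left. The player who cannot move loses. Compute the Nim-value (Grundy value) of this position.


Coins: T T T H T H T H H T T H H
Key fact: a single head at position k behaves exactly like a Nim heap of size k (turning it to T and optionally flipping a coin at j < k corresponds to moving the heap from k to j, or to 0), and heads combine as a disjunctive sum (two heads at the same place would cancel, matching j XOR j = 0). So the Nim-value is the XOR of the 1-indexed positions of the heads.
Face-up positions (1-indexed): [4, 6, 8, 9, 12, 13]
XOR 0 with 4: 0 XOR 4 = 4
XOR 4 with 6: 4 XOR 6 = 2
XOR 2 with 8: 2 XOR 8 = 10
XOR 10 with 9: 10 XOR 9 = 3
XOR 3 with 12: 3 XOR 12 = 15
XOR 15 with 13: 15 XOR 13 = 2
Nim-value = 2

2


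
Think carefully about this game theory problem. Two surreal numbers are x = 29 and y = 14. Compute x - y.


x = 29, y = 14
x - y = 29 - 14 = 15

15


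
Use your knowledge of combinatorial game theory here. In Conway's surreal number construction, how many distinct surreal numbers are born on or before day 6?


Day 0: {|} = 0 is born. Count = 1.
Day n: the number of surreal numbers born by day n is 2^(n+1) - 1.
By day 0: 2^1 - 1 = 1
By day 1: 2^2 - 1 = 3
By day 2: 2^3 - 1 = 7
By day 3: 2^4 - 1 = 15
By day 4: 2^5 - 1 = 31
By day 5: 2^6 - 1 = 63
By day 6: 2^7 - 1 = 127
By day 6: 127 surreal numbers.

127


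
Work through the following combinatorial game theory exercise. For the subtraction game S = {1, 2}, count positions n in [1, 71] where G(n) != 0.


Subtraction set S = {1, 2}, so G(n) = n mod 3.
G(n) = 0 when n is a multiple of 3.
Multiples of 3 in [1, 71]: 23
N-positions (nonzero Grundy) = 71 - 23 = 48

48


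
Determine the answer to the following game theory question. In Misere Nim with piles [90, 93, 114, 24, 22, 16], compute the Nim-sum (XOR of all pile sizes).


We need the XOR (exclusive or) of all pile sizes.
After XOR-ing pile 1 (size 90): 0 XOR 90 = 90
After XOR-ing pile 2 (size 93): 90 XOR 93 = 7
After XOR-ing pile 3 (size 114): 7 XOR 114 = 117
After XOR-ing pile 4 (size 24): 117 XOR 24 = 109
After XOR-ing pile 5 (size 22): 109 XOR 22 = 123
After XOR-ing pile 6 (size 16): 123 XOR 16 = 107
The Nim-value of this position is 107.

107


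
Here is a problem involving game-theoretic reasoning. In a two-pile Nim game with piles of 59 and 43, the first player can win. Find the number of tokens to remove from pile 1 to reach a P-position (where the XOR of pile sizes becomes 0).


Piles: 59 and 43
Current XOR: 59 XOR 43 = 16 (non-zero, so this is an N-position).
To make the XOR zero, we need to find a move that balances the piles.
For pile 1 (size 59): target = 59 XOR 16 = 43
We reduce pile 1 from 59 to 43.
Tokens removed: 59 - 43 = 16
Verification: 43 XOR 43 = 0

16


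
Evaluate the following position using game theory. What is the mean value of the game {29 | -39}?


Game = {29 | -39}, a switch {a | b} with numbers a > b.
Its thermograph has left wall a - t and right wall b + t, which meet at t = (a - b)/2, where both equal (a + b)/2. So the mast (mean value) is at (a + b)/2.
Mean = (29 + (-39))/2 = -10/2 = -5

-5


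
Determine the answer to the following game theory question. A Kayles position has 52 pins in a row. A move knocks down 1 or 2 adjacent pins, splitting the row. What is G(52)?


Kayles: a move removes 1 or 2 adjacent pins from a contiguous row.
Removing pins from a row of k leaves two independent rows (a, b) with a + b = k - 1 (one pin) or a + b = k - 2 (two pins); an end removal gives a = 0.
By Sprague-Grundy, G(k) = mex{ G(a) XOR G(b) } over all these splits. G(0) = 0.
G(1): splits (0,0):0^0=0 -> mex({0}) = 1
G(2): splits (0,1):0^1=1 (0,0):0^0=0 -> mex({0, 1}) = 2
G(3): splits (0,2):0^2=2 (1,1):1^1=0 (0,1):0^1=1 -> mex({0, 1, 2}) = 3
G(4): splits (0,3):0^3=3 (1,2):1^2=3 (0,2):0^2=2 (1,1):1^1=0 -> mex({0, 2, 3}) = 1
G(5): splits (0,4):0^1=1 (1,3):1^3=2 (2,2):2^2=0 (0,3):0^3=3 (1,2):1^2=3 -> mex({0, 1, 2, 3}) = 4
G(6) = mex({0, 1, 2, 4}) = 3
G(7) = mex({0, 1, 3, 4, 5}) = 2
G(8) = mex({0, 2, 3, 5, 6}) = 1
G(9) = mex({0, 1, 2, 3, 6, 7}) = 4
G(10) = mex({0, 1, 3, 4, 5, 7}) = 2
G(11) = mex({0, 1, 2, 3, 4, 5}) = 6
G(12) = mex({0, 1, 2, 3, 5, 6, 7}) = 4
G(13) = mex({0, 2, 3, 4, 6, 7}) = 1
G(14) = mex({0, 1, 4, 5, 6, 7}) = 2
G(15) = mex({0, 1, 2, 3, 4, 5, 6}) = 7
G(16) = mex({0, 2, 3, 5, 6, 7}) = 1
G(17) = mex({0, 1, 2, 3, 5, 6, 7}) = 4
G(18) = mex({0, 1, 2, 4, 5, 6}) = 3
G(19) = mex({0, 1, 3, 4, 5, 7}) = 2
G(20) = mex({0, 2, 3, 4, 5, 6, 7}) = 1
G(21) = mex({0, 1, 2, 3, 5, 6, 7}) = 4
G(22) = mex({0, 1, 2, 3, 4, 5, 7}) = 6
G(23) = mex({0, 1, 2, 3, 4, 5, 6}) = 7
G(24) = mex({0, 1, 2, 3, 5, 6, 7}) = 4
G(25) = mex({0, 2, 3, 4, 6, 7}) = 1
G(26) = mex({0, 1, 3, 4, 5, 6, 7}) = 2
G(27) = mex({0, 1, 2, 3, 4, 5, 6, 7}) = 8
G(28) = mex({0, 1, 2, 3, 4, 6, 7, 8}) = 5
G(29) = mex({0, 1, 2, 3, 5, 6, 7, 8, 9}) = 4
G(30) = mex({0, 1, 2, 3, 4, 5, 6, 9, 10}) = 7
G(31) = mex({0, 1, 3, 4, 5, 7, 10, 11}) = 2
G(32) = mex({0, 2, 3, 4, 5, 6, 7, 9, 11}) = 1
G(33) = mex({0, 1, 2, 3, 4, 5, 6, 7, 9, 12}) = 8
G(34) = mex({0, 1, 2, 3, 4, 5, 7, 8, 11, 12}) = 6
G(35) = mex({0, 1, 2, 3, 4, 5, 6, 8, 9, 10, 11}) = 7
G(36) = mex({0, 1, 2, 3, 5, 6, 7, 9, 10}) = 4
G(37) = mex({0, 2, 3, 4, 6, 7, 9, 10, 11, 12}) = 1
G(38) = mex({0, 1, 3, 4, 5, 6, 7, 9, 10, 11, 12}) = 2
G(39) = mex({0, 1, 2, 4, 5, 6, 7, 9, 10, 12, 14}) = 3
G(40) = mex({0, 2, 3, 4, 6, 7, 11, 12, 14}) = 1
G(41) = mex({0, 1, 2, 3, 5, 6, 7, 9, 10, 11, 12}) = 4
G(42) = mex({0, 1, 2, 3, 4, 5, 6, 9, 10}) = 7
G(43) = mex({0, 1, 3, 4, 5, 7, 9, 10, 12, 15}) = 2
G(44) = mex({0, 2, 3, 4, 5, 6, 7, 9, 10, 12, 15}) = 1
G(45) = mex({0, 1, 2, 3, 4, 5, 6, 7, 9, 10, 12, 14}) = 8
G(46) = mex({0, 1, 3, 4, 5, 7, 8, 11, 12, 14}) = 2
G(47) = mex({0, 1, 2, 3, 4, 5, 6, 8, 9, 10, 11, 12}) = 7
G(48) = mex({0, 1, 2, 3, 5, 6, 7, 9, 10}) = 4
G(49) = mex({0, 2, 3, 4, 6, 7, 9, 10, 11, 12, 15}) = 1
G(50) = mex({0, 1, 4, 5, 6, 7, 9, 11, 12, 14, 15}) = 2
G(51) = mex({0, 1, 2, 3, 4, 5, 6, 7, 9, 12, 14, 15}) = 8
G(52) = mex({0, 2, 3, 4, 5, 6, 7, 8, 11, 12, 15}) = 1
Therefore G(52) = 1.

1


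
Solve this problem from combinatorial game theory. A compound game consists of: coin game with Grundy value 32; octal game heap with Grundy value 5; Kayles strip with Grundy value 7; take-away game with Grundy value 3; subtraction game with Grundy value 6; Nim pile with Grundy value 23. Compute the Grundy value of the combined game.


By the Sprague-Grundy theorem, the Grundy value of a sum of games is the XOR of individual Grundy values.
coin game: Grundy value = 32. Running XOR: 0 XOR 32 = 32
octal game heap: Grundy value = 5. Running XOR: 32 XOR 5 = 37
Kayles strip: Grundy value = 7. Running XOR: 37 XOR 7 = 34
take-away game: Grundy value = 3. Running XOR: 34 XOR 3 = 33
subtraction game: Grundy value = 6. Running XOR: 33 XOR 6 = 39
Nim pile: Grundy value = 23. Running XOR: 39 XOR 23 = 48
The combined Grundy value is 48.

48


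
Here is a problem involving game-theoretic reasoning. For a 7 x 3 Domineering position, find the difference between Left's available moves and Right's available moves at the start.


Board is 7 x 3 (rows x cols).
Left (vertical) placements: (rows-1) * cols = 6 * 3 = 18
Right (horizontal) placements: rows * (cols-1) = 7 * 2 = 14
Advantage = Left - Right = 18 - 14 = 4

4


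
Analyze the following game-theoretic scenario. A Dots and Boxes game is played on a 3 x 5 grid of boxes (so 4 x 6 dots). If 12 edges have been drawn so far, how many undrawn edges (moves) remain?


Grid: 3 x 5 boxes, i.e. 4 rows and 6 columns of dots.
Horizontal edges: (rows + 1) * cols = 4 * 5 = 20
Vertical edges: rows * (cols + 1) = 3 * 6 = 18
Total edges: 20 + 18 = 38
Edges drawn: 12
Remaining: 38 - 12 = 26

26


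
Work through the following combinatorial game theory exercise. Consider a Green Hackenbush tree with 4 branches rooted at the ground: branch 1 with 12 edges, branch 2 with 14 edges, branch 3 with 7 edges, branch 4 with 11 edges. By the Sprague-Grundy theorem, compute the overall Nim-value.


The tree has 4 branches from the ground vertex.
In Green Hackenbush, the Nim-value of a simple path of length k is k.
Branch 1: length 12, Nim-value = 12
Branch 2: length 14, Nim-value = 14
Branch 3: length 7, Nim-value = 7
Branch 4: length 11, Nim-value = 11
Total Nim-value = XOR of all branch values:
0 XOR 12 = 12
12 XOR 14 = 2
2 XOR 7 = 5
5 XOR 11 = 14
Nim-value of the tree = 14

14


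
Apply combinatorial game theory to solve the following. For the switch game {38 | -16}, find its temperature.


The game is {38 | -16}, a switch {a | b} with numbers a > b.
Cooling {a | b} by t gives {a - t | b + t}, which stops being hot when a - t = b + t, i.e. at t = (a - b)/2. So the temperature of a switch is (a - b)/2.
Temperature = (Left option - Right option) / 2
= (38 - (-16)) / 2
= 54 / 2
= 27

27


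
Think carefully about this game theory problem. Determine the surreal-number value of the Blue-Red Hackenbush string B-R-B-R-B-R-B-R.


Edges (from ground): B-R-B-R-B-R-B-R
By Berlekamp's sign-expansion rule, a Blue-Red Hackenbush stalk has the value of the surreal number whose sign sequence is the edge sequence with B -> + and R -> -.
Sign sequence: +-+-+-+-
Trace the sign expansion in the surreal number tree, starting from 0:
Edge 1: B (sign +) -> bounds (0, +inf), value = 1
Edge 2: R (sign -) -> bounds (0, 1), value = 1/2
Edge 3: B (sign +) -> bounds (1/2, 1), value = 3/4
Edge 4: R (sign -) -> bounds (1/2, 3/4), value = 5/8
Edge 5: B (sign +) -> bounds (5/8, 3/4), value = 11/16
Edge 6: R (sign -) -> bounds (5/8, 11/16), value = 21/32
Edge 7: B (sign +) -> bounds (21/32, 11/16), value = 43/64
Edge 8: R (sign -) -> bounds (21/32, 43/64), value = 85/128
Game value = 85/128

85/128


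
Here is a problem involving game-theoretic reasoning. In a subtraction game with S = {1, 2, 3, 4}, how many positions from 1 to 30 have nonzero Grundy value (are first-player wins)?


Subtraction set S = {1, 2, 3, 4}, so G(n) = n mod 5.
G(n) = 0 when n is a multiple of 5.
Multiples of 5 in [1, 30]: 6
N-positions (nonzero Grundy) = 30 - 6 = 24

24


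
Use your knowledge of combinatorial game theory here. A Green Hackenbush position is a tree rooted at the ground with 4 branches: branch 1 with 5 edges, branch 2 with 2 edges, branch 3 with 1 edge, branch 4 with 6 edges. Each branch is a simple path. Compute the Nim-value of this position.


The tree has 4 branches from the ground vertex.
In Green Hackenbush, the Nim-value of a simple path of length k is k.
Branch 1: length 5, Nim-value = 5
Branch 2: length 2, Nim-value = 2
Branch 3: length 1, Nim-value = 1
Branch 4: length 6, Nim-value = 6
Total Nim-value = XOR of all branch values:
0 XOR 5 = 5
5 XOR 2 = 7
7 XOR 1 = 6
6 XOR 6 = 0
Nim-value of the tree = 0

0


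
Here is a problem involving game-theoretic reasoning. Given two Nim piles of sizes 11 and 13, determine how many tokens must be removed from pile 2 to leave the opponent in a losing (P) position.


Piles: 11 and 13
Current XOR: 11 XOR 13 = 6 (non-zero, so this is an N-position).
To make the XOR zero, we need to find a move that balances the piles.
For pile 2 (size 13): target = 13 XOR 6 = 11
We reduce pile 2 from 13 to 11.
Tokens removed: 13 - 11 = 2
Verification: 11 XOR 11 = 0

2


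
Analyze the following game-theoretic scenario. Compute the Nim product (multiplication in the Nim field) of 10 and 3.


Nim multiplication is bilinear over XOR: (u XOR v) * w = (u*w) XOR (v*w).
So we split each operand into its bit components and XOR the pairwise Nim products.
10 = 2 + 8 (as XOR of powers of 2).
3 = 1 + 2 (as XOR of powers of 2).
Using the standard Nim-product table on single bits:
  2*2 = 3,   2*4 = 8,   2*8 = 12,
  4*4 = 6,   4*8 = 11,  8*8 = 13,
and  1*x = x (identity), k*l = l*k (commutative).
Pairwise Nim products:
  2 * 1 = 2
  2 * 2 = 3
  8 * 1 = 8
  8 * 2 = 12
XOR them: 2 XOR 3 XOR 8 XOR 12 = 5.
Result: 10 * 3 = 5 (in Nim).

5


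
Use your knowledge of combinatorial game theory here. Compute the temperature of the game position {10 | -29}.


The game is {10 | -29}, a switch {a | b} with numbers a > b.
Cooling {a | b} by t gives {a - t | b + t}, which stops being hot when a - t = b + t, i.e. at t = (a - b)/2. So the temperature of a switch is (a - b)/2.
Temperature = (Left option - Right option) / 2
= (10 - (-29)) / 2
= 39 / 2
= 39/2

39/2


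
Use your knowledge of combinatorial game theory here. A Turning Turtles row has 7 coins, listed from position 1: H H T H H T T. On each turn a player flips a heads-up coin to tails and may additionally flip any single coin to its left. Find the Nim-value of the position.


Coins: H H T H H T T
Key fact: a single head at position k behaves exactly like a Nim heap of size k (turning it to T and optionally flipping a coin at j < k corresponds to moving the heap from k to j, or to 0), and heads combine as a disjunctive sum (two heads at the same place would cancel, matching j XOR j = 0). So the Nim-value is the XOR of the 1-indexed positions of the heads.
Face-up positions (1-indexed): [1, 2, 4, 5]
XOR 0 with 1: 0 XOR 1 = 1
XOR 1 with 2: 1 XOR 2 = 3
XOR 3 with 4: 3 XOR 4 = 7
XOR 7 with 5: 7 XOR 5 = 2
Nim-value = 2

2


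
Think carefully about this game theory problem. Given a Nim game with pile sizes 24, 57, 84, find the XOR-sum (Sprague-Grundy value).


We need the XOR (exclusive or) of all pile sizes.
After XOR-ing pile 1 (size 24): 0 XOR 24 = 24
After XOR-ing pile 2 (size 57): 24 XOR 57 = 33
After XOR-ing pile 3 (size 84): 33 XOR 84 = 117
The Nim-value of this position is 117.

117


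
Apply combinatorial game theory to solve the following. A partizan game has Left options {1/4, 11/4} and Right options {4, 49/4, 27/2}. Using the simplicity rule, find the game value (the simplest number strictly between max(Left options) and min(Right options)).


Left options: {1/4, 11/4}, max = 11/4
Right options: {4, 49/4, 27/2}, min = 4
All options are numbers and max(Left) < min(Right), so by the simplicity theorem the value is the simplest (earliest-born) number strictly between 11/4 and 4.
The only integer strictly between 11/4 and 4 is 3.
No non-integer in the interval can be simpler: if x is a non-integer in the interval, then floor(x) or ceil(x) also lies in the interval (the interval contains an integer), and both are proper prefixes of x's sign expansion, i.e. born earlier. So the game value is 3.
Game value = 3

3


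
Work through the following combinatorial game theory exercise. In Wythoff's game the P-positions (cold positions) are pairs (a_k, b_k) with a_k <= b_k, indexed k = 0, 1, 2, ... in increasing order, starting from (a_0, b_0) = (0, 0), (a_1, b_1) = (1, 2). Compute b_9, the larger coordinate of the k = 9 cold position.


By Wythoff's theorem, a_k = floor(k * phi) and b_k = floor(k * phi^2) = a_k + k, where phi = (1 + sqrt(5))/2 is the golden ratio.
phi = (1 + sqrt(5))/2 = 1.618034
phi^2 = phi + 1 = 2.618034
k = 9
k * phi^2 = 9 * 2.618034 = 23.562306
b_9 = floor(k * phi^2) = 23 (check: a_9 + k = 14 + 9 = 23)

23


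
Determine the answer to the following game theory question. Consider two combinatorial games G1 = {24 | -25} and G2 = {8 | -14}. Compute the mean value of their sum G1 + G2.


G1 = {24 | -25}, G2 = {8 | -14}
Each is a switch {a | b} with numbers a > b; its mean value is (a + b)/2, and mean value is additive over game sums: m(G1 + G2) = m(G1) + m(G2).
Mean of G1 = (24 + (-25))/2 = -1/2 = -1/2
Mean of G2 = (8 + (-14))/2 = -6/2 = -3
Mean of G1 + G2 = -1/2 + -3 = -7/2

-7/2


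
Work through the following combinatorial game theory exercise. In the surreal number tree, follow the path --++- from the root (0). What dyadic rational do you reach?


Sign expansion: --++-
Rule: track bounds (lo, hi), initially (-inf, +inf). On '+', the current value becomes lo and we move to the simplest number in (value, hi): value + 1 if hi = +inf, otherwise the midpoint (value + hi)/2. On '-', the current value becomes hi and we move to value - 1 if lo = -inf, otherwise the midpoint (lo + value)/2.
Start at 0.
Step 1: sign = -, move left. Bounds: (-inf, 0). Value = -1
Step 2: sign = -, move left. Bounds: (-inf, -1). Value = -2
Step 3: sign = +, move right. Bounds: (-2, -1). Value = -3/2
Step 4: sign = +, move right. Bounds: (-3/2, -1). Value = -5/4
Step 5: sign = -, move left. Bounds: (-3/2, -5/4). Value = -11/8
The surreal number with sign expansion --++- is -11/8.

-11/8


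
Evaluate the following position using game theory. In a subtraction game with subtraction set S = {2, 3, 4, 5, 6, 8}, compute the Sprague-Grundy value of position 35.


The subtraction set is S = {2, 3, 4, 5, 6, 8}.
G(k) = mex{ G(k - s) : s in S, s <= k }. We compute iteratively: G(0) = 0.
G(1) = mex({}) = 0
G(2) = mex({0}) = 1
G(3) = mex({0}) = 1
G(4) = mex({0, 1}) = 2
G(5) = mex({0, 1}) = 2
G(6) = mex({0, 1, 2}) = 3
G(7) = mex({0, 1, 2}) = 3
G(8) = mex({0, 1, 2, 3}) = 4
G(9) = mex({0, 1, 2, 3}) = 4
G(10) = mex({1, 2, 3, 4}) = 0
G(11) = mex({1, 2, 3, 4}) = 0
G(12) = mex({0, 2, 3, 4}) = 1
G(13) = mex({0, 2, 3, 4}) = 1
G(14) = mex({0, 1, 3, 4}) = 2
G(15) = mex({0, 1, 3, 4}) = 2
G(16) = mex({0, 1, 2, 4}) = 3
G(17) = mex({0, 1, 2, 4}) = 3
Observe that G(10)..G(17) = 0, 0, 1, 1, 2, 2, 3, 3 repeats G(0)..G(7) = 0, 0, 1, 1, 2, 2, 3, 3.
For k >= max(S) = 8, G(k) is determined by the previous 8 values G(k-8)..G(k-1); a window of 8 consecutive values has recurred shifted by 10, so by induction G(k + 10) = G(k) for all k >= 0: the sequence is periodic from the start with period 10.
One period: G(0..9) = 0, 0, 1, 1, 2, 2, 3, 3, 4, 4.
35 mod 10 = 5, so G(35) = G(5) = 2.

2


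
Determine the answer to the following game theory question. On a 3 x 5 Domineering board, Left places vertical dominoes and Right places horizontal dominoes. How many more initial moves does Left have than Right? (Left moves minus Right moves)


Board is 3 x 5 (rows x cols).
Left (vertical) placements: (rows-1) * cols = 2 * 5 = 10
Right (horizontal) placements: rows * (cols-1) = 3 * 4 = 12
Advantage = Left - Right = 10 - 12 = -2

-2


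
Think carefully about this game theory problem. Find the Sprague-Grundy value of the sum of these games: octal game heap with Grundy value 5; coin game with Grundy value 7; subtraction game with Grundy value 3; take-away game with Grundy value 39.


By the Sprague-Grundy theorem, the Grundy value of a sum of games is the XOR of individual Grundy values.
octal game heap: Grundy value = 5. Running XOR: 0 XOR 5 = 5
coin game: Grundy value = 7. Running XOR: 5 XOR 7 = 2
subtraction game: Grundy value = 3. Running XOR: 2 XOR 3 = 1
take-away game: Grundy value = 39. Running XOR: 1 XOR 39 = 38
The combined Grundy value is 38.

38


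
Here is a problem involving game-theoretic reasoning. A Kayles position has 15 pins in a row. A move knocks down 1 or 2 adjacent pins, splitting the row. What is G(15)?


Kayles: a move removes 1 or 2 adjacent pins from a contiguous row.
Removing pins from a row of k leaves two independent rows (a, b) with a + b = k - 1 (one pin) or a + b = k - 2 (two pins); an end removal gives a = 0.
By Sprague-Grundy, G(k) = mex{ G(a) XOR G(b) } over all these splits. G(0) = 0.
G(1): splits (0,0):0^0=0 -> mex({0}) = 1
G(2): splits (0,1):0^1=1 (0,0):0^0=0 -> mex({0, 1}) = 2
G(3): splits (0,2):0^2=2 (1,1):1^1=0 (0,1):0^1=1 -> mex({0, 1, 2}) = 3
G(4): splits (0,3):0^3=3 (1,2):1^2=3 (0,2):0^2=2 (1,1):1^1=0 -> mex({0, 2, 3}) = 1
G(5): splits (0,4):0^1=1 (1,3):1^3=2 (2,2):2^2=0 (0,3):0^3=3 (1,2):1^2=3 -> mex({0, 1, 2, 3}) = 4
G(6) = mex({0, 1, 2, 4}) = 3
G(7) = mex({0, 1, 3, 4, 5}) = 2
G(8) = mex({0, 2, 3, 5, 6}) = 1
G(9) = mex({0, 1, 2, 3, 6, 7}) = 4
G(10) = mex({0, 1, 3, 4, 5, 7}) = 2
G(11) = mex({0, 1, 2, 3, 4, 5}) = 6
G(12) = mex({0, 1, 2, 3, 5, 6, 7}) = 4
G(13) = mex({0, 2, 3, 4, 6, 7}) = 1
G(14) = mex({0, 1, 4, 5, 6, 7}) = 2
G(15) = mex({0, 1, 2, 3, 4, 5, 6}) = 7
Therefore G(15) = 7.

7


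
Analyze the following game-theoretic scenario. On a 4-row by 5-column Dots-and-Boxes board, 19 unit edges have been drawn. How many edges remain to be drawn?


Grid: 4 x 5 boxes, i.e. 5 rows and 6 columns of dots.
Horizontal edges: (rows + 1) * cols = 5 * 5 = 25
Vertical edges: rows * (cols + 1) = 4 * 6 = 24
Total edges: 25 + 24 = 49
Edges drawn: 19
Remaining: 49 - 19 = 30

30


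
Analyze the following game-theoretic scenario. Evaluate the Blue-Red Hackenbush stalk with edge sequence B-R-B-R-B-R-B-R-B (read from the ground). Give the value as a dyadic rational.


Edges (from ground): B-R-B-R-B-R-B-R-B
By Berlekamp's sign-expansion rule, a Blue-Red Hackenbush stalk has the value of the surreal number whose sign sequence is the edge sequence with B -> + and R -> -.
Sign sequence: +-+-+-+-+
Trace the sign expansion in the surreal number tree, starting from 0:
Edge 1: B (sign +) -> bounds (0, +inf), value = 1
Edge 2: R (sign -) -> bounds (0, 1), value = 1/2
Edge 3: B (sign +) -> bounds (1/2, 1), value = 3/4
Edge 4: R (sign -) -> bounds (1/2, 3/4), value = 5/8
Edge 5: B (sign +) -> bounds (5/8, 3/4), value = 11/16
Edge 6: R (sign -) -> bounds (5/8, 11/16), value = 21/32
Edge 7: B (sign +) -> bounds (21/32, 11/16), value = 43/64
Edge 8: R (sign -) -> bounds (21/32, 43/64), value = 85/128
Edge 9: B (sign +) -> bounds (85/128, 43/64), value = 171/256
Game value = 171/256

171/256
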